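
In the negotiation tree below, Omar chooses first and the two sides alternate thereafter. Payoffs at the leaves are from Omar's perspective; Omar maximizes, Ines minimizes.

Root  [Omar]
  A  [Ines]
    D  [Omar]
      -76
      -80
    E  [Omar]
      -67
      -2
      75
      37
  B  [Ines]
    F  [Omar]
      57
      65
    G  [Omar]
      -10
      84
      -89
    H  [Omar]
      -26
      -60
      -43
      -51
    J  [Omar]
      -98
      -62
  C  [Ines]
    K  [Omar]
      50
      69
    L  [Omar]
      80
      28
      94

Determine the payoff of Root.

D (Omar): max(-76, -80) = -76
E (Omar): max(-67, -2, 75, 37) = 75
A (Ines): min(-76, 75) = -76
F (Omar): max(57, 65) = 65
G (Omar): max(-10, 84, -89) = 84
H (Omar): max(-26, -60, -43, -51) = -26
J (Omar): max(-98, -62) = -62
B (Ines): min(65, 84, -26, -62) = -62
K (Omar): max(50, 69) = 69
L (Omar): max(80, 28, 94) = 94
C (Ines): min(69, 94) = 69
Root (Omar): max(-76, -62, 69) = 69

69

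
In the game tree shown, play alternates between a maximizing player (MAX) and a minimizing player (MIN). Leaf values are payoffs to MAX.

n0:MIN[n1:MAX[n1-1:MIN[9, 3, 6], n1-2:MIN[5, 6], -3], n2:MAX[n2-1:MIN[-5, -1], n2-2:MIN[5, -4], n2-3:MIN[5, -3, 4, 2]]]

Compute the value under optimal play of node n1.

5

n1-1 (MIN): min(9, 3, 6) = 3
n1-2 (MIN): min(5, 6) = 5
n1 (MAX): max(3, 5, -3) = 5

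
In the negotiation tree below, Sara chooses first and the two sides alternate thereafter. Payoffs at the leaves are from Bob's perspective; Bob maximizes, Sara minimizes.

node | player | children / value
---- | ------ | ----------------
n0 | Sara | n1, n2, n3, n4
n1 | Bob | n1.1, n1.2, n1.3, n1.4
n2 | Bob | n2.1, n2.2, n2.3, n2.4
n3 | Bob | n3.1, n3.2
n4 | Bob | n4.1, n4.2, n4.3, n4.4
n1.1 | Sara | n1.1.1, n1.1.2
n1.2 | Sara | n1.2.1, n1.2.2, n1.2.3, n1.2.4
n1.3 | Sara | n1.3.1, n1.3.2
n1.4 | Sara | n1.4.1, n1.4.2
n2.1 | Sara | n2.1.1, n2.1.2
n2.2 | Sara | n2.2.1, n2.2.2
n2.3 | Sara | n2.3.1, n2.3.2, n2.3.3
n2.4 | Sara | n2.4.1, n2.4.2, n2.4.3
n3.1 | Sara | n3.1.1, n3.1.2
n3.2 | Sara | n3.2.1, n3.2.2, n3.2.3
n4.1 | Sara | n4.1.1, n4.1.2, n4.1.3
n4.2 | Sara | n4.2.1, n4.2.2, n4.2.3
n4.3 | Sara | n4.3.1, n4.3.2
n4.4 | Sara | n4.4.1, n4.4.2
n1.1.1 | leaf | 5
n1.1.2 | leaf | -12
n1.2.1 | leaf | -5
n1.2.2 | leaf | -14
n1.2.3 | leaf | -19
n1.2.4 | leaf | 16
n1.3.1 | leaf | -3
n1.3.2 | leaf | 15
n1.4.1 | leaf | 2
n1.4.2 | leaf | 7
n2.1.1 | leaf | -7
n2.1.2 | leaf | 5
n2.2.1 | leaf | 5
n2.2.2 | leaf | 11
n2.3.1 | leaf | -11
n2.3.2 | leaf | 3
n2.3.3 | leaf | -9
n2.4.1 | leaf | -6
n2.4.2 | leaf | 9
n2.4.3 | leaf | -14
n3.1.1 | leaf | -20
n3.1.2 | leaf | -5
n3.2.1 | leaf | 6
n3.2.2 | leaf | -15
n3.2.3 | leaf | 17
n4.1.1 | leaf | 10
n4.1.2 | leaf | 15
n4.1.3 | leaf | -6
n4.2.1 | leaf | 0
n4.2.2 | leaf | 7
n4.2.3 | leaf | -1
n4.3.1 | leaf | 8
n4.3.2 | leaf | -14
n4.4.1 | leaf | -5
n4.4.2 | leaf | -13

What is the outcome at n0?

-15

n1.1 (Sara): min(5, -12) = -12
n1.2 (Sara): min(-5, -14, -19, 16) = -19
n1.3 (Sara): min(-3, 15) = -3
n1.4 (Sara): min(2, 7) = 2
n1 (Bob): max(-12, -19, -3, 2) = 2
n2.1 (Sara): min(-7, 5) = -7
n2.2 (Sara): min(5, 11) = 5
n2.3 (Sara): min(-11, 3, -9) = -11
n2.4 (Sara): min(-6, 9, -14) = -14
n2 (Bob): max(-7, 5, -11, -14) = 5
n3.1 (Sara): min(-20, -5) = -20
n3.2 (Sara): min(6, -15, 17) = -15
n3 (Bob): max(-20, -15) = -15
n4.1 (Sara): min(10, 15, -6) = -6
n4.2 (Sara): min(0, 7, -1) = -1
n4.3 (Sara): min(8, -14) = -14
n4.4 (Sara): min(-5, -13) = -13
n4 (Bob): max(-6, -1, -14, -13) = -1
n0 (Sara): min(2, 5, -15, -1) = -15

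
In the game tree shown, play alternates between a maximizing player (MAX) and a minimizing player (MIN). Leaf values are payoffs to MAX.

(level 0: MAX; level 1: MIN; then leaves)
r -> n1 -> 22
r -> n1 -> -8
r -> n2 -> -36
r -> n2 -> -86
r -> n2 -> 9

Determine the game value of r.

n1 (MIN): min(22, -8) = -8
n2 (MIN): min(-36, -86, 9) = -86
r (MAX): max(-8, -86) = -8

-8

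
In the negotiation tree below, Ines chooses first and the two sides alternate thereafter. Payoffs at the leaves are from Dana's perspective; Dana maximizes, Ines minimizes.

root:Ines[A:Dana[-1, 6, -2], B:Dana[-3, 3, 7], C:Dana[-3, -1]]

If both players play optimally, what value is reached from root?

-1

A (Dana): max(-1, 6, -2) = 6
B (Dana): max(-3, 3, 7) = 7
C (Dana): max(-3, -1) = -1
root (Ines): min(6, 7, -1) = -1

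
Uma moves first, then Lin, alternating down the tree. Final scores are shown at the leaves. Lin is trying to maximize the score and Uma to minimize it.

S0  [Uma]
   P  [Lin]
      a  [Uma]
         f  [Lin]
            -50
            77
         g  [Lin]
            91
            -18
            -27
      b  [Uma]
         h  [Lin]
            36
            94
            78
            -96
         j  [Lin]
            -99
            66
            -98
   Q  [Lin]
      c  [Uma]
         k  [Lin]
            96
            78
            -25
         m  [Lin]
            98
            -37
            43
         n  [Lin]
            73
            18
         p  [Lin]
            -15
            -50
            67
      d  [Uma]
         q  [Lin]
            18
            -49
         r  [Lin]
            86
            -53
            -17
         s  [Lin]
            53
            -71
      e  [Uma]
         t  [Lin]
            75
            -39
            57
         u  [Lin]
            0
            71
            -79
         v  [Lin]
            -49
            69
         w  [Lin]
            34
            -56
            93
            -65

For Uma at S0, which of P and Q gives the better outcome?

Q

f (Lin): max(-50, 77) = 77
g (Lin): max(91, -18, -27) = 91
a (Uma): min(77, 91) = 77
h (Lin): max(36, 94, 78, -96) = 94
j (Lin): max(-99, 66, -98) = 66
b (Uma): min(94, 66) = 66
P (Lin): max(77, 66) = 77
k (Lin): max(96, 78, -25) = 96
m (Lin): max(98, -37, 43) = 98
n (Lin): max(73, 18) = 73
p (Lin): max(-15, -50, 67) = 67
c (Uma): min(96, 98, 73, 67) = 67
q (Lin): max(18, -49) = 18
r (Lin): max(86, -53, -17) = 86
s (Lin): max(53, -71) = 53
d (Uma): min(18, 86, 53) = 18
t (Lin): max(75, -39, 57) = 75
u (Lin): max(0, 71, -79) = 71
v (Lin): max(-49, 69) = 69
w (Lin): max(34, -56, 93, -65) = 93
e (Uma): min(75, 71, 69, 93) = 69
Q (Lin): max(67, 18, 69) = 69
Uma prefers the lower value; P=77, Q=69. Q is better since 69 < 77.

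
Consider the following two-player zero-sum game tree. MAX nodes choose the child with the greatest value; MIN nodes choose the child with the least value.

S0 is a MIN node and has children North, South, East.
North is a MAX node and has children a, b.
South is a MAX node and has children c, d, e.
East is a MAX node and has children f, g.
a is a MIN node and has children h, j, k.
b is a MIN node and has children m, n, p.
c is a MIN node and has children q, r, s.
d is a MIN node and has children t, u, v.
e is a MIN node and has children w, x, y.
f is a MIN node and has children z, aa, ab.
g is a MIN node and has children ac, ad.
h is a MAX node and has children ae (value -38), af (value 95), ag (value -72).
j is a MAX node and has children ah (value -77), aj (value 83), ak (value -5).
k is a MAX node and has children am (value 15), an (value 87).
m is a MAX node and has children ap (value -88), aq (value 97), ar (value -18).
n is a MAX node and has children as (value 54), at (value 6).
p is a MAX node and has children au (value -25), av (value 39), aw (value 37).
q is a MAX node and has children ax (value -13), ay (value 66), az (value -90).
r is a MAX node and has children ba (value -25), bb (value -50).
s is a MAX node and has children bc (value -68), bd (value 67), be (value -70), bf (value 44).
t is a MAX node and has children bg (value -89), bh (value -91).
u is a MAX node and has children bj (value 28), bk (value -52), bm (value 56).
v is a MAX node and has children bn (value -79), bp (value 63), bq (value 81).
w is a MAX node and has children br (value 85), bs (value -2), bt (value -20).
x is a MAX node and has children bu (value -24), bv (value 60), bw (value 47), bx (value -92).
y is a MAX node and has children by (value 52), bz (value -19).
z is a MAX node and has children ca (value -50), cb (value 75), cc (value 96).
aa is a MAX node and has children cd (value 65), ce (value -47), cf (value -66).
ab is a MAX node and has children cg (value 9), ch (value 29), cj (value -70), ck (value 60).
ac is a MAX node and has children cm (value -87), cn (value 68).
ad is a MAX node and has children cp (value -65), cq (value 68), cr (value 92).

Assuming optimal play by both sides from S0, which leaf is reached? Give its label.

by

h (MAX): max(-38, 95, -72) = 95
j (MAX): max(-77, 83, -5) = 83
k (MAX): max(15, 87) = 87
a (MIN): min(95, 83, 87) = 83
m (MAX): max(-88, 97, -18) = 97
n (MAX): max(54, 6) = 54
p (MAX): max(-25, 39, 37) = 39
b (MIN): min(97, 54, 39) = 39
North (MAX): max(83, 39) = 83
q (MAX): max(-13, 66, -90) = 66
r (MAX): max(-25, -50) = -25
s (MAX): max(-68, 67, -70, 44) = 67
c (MIN): min(66, -25, 67) = -25
t (MAX): max(-89, -91) = -89
u (MAX): max(28, -52, 56) = 56
v (MAX): max(-79, 63, 81) = 81
d (MIN): min(-89, 56, 81) = -89
w (MAX): max(85, -2, -20) = 85
x (MAX): max(-24, 60, 47, -92) = 60
y (MAX): max(52, -19) = 52
e (MIN): min(85, 60, 52) = 52
South (MAX): max(-25, -89, 52) = 52
z (MAX): max(-50, 75, 96) = 96
aa (MAX): max(65, -47, -66) = 65
ab (MAX): max(9, 29, -70, 60) = 60
f (MIN): min(96, 65, 60) = 60
ac (MAX): max(-87, 68) = 68
ad (MAX): max(-65, 68, 92) = 92
g (MIN): min(68, 92) = 68
East (MAX): max(60, 68) = 68
S0 (MIN): min(83, 52, 68) = 52
At S0, MIN picks South (lowest: 52).
At South, MAX picks e (highest: 52).
At e, MIN picks y (lowest: 52).
At y, MAX picks by (highest: 52).
Terminal value 52.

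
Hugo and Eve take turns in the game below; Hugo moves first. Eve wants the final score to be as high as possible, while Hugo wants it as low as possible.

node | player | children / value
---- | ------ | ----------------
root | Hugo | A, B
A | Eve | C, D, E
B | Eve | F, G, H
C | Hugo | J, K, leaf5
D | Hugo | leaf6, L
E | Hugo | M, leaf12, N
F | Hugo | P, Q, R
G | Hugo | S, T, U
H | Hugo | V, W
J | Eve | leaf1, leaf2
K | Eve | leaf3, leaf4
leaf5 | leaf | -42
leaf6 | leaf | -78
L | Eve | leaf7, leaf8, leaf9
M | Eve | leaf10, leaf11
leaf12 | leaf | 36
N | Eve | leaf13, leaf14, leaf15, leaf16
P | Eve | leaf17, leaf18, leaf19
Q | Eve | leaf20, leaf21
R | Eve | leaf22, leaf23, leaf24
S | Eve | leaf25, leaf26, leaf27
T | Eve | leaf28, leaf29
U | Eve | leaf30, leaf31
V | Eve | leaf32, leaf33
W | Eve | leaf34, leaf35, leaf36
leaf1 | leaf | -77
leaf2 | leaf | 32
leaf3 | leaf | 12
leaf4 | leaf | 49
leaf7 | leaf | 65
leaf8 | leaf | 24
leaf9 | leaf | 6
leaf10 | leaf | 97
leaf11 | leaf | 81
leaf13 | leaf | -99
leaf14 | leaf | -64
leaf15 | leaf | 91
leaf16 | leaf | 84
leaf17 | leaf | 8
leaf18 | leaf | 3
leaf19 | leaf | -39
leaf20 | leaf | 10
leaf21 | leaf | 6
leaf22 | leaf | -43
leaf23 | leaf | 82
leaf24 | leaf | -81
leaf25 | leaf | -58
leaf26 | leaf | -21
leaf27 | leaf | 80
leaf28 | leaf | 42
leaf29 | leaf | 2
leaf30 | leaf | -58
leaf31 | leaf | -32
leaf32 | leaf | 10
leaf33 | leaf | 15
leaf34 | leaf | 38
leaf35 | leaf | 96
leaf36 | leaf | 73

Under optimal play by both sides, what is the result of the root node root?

15

J (Eve): max(-77, 32) = 32
K (Eve): max(12, 49) = 49
C (Hugo): min(32, 49, -42) = -42
L (Eve): max(65, 24, 6) = 65
D (Hugo): min(-78, 65) = -78
M (Eve): max(97, 81) = 97
N (Eve): max(-99, -64, 91, 84) = 91
E (Hugo): min(97, 36, 91) = 36
A (Eve): max(-42, -78, 36) = 36
P (Eve): max(8, 3, -39) = 8
Q (Eve): max(10, 6) = 10
R (Eve): max(-43, 82, -81) = 82
F (Hugo): min(8, 10, 82) = 8
S (Eve): max(-58, -21, 80) = 80
T (Eve): max(42, 2) = 42
U (Eve): max(-58, -32) = -32
G (Hugo): min(80, 42, -32) = -32
V (Eve): max(10, 15) = 15
W (Eve): max(38, 96, 73) = 96
H (Hugo): min(15, 96) = 15
B (Eve): max(8, -32, 15) = 15
root (Hugo): min(36, 15) = 15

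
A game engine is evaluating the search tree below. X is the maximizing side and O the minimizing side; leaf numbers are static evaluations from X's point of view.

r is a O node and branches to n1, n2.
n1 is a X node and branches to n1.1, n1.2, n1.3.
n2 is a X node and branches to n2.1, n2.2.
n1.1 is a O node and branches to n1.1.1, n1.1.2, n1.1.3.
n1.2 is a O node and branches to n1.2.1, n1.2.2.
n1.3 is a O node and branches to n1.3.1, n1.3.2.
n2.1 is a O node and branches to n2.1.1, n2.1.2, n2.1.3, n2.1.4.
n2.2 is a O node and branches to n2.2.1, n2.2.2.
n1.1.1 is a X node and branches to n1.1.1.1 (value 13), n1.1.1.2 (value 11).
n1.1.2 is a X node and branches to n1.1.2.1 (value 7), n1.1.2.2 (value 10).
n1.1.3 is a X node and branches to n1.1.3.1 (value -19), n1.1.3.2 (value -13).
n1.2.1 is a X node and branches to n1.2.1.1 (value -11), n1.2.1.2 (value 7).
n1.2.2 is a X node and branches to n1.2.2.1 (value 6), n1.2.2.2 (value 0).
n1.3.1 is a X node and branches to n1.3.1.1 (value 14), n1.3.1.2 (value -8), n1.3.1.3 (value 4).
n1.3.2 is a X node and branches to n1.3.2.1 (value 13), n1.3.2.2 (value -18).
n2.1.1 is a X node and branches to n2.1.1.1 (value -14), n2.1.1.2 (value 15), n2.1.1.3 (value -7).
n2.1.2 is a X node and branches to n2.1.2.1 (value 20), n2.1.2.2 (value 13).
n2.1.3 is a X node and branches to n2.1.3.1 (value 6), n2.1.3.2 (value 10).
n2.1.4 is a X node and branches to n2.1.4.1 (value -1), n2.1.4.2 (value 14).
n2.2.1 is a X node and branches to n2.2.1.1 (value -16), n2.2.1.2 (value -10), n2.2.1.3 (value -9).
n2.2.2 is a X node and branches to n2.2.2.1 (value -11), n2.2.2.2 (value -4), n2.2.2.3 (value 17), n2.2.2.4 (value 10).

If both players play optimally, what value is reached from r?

10

n1.1.1 (X): max(13, 11) = 13
n1.1.2 (X): max(7, 10) = 10
n1.1.3 (X): max(-19, -13) = -13
n1.1 (O): min(13, 10, -13) = -13
n1.2.1 (X): max(-11, 7) = 7
n1.2.2 (X): max(6, 0) = 6
n1.2 (O): min(7, 6) = 6
n1.3.1 (X): max(14, -8, 4) = 14
n1.3.2 (X): max(13, -18) = 13
n1.3 (O): min(14, 13) = 13
n1 (X): max(-13, 6, 13) = 13
n2.1.1 (X): max(-14, 15, -7) = 15
n2.1.2 (X): max(20, 13) = 20
n2.1.3 (X): max(6, 10) = 10
n2.1.4 (X): max(-1, 14) = 14
n2.1 (O): min(15, 20, 10, 14) = 10
n2.2.1 (X): max(-16, -10, -9) = -9
n2.2.2 (X): max(-11, -4, 17, 10) = 17
n2.2 (O): min(-9, 17) = -9
n2 (X): max(10, -9) = 10
r (O): min(13, 10) = 10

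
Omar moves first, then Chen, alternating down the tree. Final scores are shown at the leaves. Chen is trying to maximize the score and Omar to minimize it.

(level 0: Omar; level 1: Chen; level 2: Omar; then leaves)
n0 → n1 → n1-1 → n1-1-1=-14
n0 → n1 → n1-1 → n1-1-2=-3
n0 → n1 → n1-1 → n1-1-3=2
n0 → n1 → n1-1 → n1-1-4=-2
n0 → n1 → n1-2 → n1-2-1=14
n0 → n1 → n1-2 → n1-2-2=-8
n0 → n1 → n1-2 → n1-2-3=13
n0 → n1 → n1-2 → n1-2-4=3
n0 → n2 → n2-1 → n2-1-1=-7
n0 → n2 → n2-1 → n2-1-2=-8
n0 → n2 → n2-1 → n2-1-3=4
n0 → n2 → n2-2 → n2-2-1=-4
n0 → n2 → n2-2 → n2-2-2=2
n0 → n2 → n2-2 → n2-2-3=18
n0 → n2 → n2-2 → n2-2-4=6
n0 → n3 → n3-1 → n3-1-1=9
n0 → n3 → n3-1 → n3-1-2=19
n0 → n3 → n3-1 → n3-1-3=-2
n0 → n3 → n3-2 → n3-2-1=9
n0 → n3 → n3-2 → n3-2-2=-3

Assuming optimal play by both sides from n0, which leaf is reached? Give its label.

n1-2-2

n1-1 (Omar): min(-14, -3, 2, -2) = -14
n1-2 (Omar): min(14, -8, 13, 3) = -8
n1 (Chen): max(-14, -8) = -8
n2-1 (Omar): min(-7, -8, 4) = -8
n2-2 (Omar): min(-4, 2, 18, 6) = -4
n2 (Chen): max(-8, -4) = -4
n3-1 (Omar): min(9, 19, -2) = -2
n3-2 (Omar): min(9, -3) = -3
n3 (Chen): max(-2, -3) = -2
n0 (Omar): min(-8, -4, -2) = -8
At n0, Omar picks n1 (lowest: -8).
At n1, Chen picks n1-2 (highest: -8).
At n1-2, Omar picks n1-2-2 (lowest: -8).
Terminal value -8.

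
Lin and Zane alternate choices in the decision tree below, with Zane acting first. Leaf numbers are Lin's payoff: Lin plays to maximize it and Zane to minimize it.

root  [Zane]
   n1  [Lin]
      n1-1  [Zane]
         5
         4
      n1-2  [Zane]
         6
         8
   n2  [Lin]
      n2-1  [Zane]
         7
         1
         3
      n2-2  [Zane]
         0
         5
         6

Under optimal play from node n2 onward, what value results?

n2-1 (Zane): min(7, 1, 3) = 1
n2-2 (Zane): min(0, 5, 6) = 0
n2 (Lin): max(1, 0) = 1

1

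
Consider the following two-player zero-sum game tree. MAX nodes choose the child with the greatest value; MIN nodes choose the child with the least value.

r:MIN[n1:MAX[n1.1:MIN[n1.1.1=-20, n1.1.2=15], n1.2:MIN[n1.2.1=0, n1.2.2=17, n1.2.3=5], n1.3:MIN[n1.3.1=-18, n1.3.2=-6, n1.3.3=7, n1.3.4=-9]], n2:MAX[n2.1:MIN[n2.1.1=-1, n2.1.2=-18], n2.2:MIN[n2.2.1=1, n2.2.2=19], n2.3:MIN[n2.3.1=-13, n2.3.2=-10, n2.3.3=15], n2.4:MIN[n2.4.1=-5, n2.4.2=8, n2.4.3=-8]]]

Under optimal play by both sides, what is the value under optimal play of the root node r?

n1.1 (MIN): min(-20, 15) = -20
n1.2 (MIN): min(0, 17, 5) = 0
n1.3 (MIN): min(-18, -6, 7, -9) = -18
n1 (MAX): max(-20, 0, -18) = 0
n2.1 (MIN): min(-1, -18) = -18
n2.2 (MIN): min(1, 19) = 1
n2.3 (MIN): min(-13, -10, 15) = -13
n2.4 (MIN): min(-5, 8, -8) = -8
n2 (MAX): max(-18, 1, -13, -8) = 1
r (MIN): min(0, 1) = 0

0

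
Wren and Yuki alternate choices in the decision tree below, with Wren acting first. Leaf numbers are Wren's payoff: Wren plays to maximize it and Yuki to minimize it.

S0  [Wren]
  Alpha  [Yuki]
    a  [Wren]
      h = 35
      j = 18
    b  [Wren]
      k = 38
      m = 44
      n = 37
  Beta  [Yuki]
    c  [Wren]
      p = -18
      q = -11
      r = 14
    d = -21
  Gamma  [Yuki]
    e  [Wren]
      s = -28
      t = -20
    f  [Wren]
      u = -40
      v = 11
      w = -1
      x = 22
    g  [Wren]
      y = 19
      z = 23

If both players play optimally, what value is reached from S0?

a (Wren): max(35, 18) = 35
b (Wren): max(38, 44, 37) = 44
Alpha (Yuki): min(35, 44) = 35
c (Wren): max(-18, -11, 14) = 14
Beta (Yuki): min(14, -21) = -21
e (Wren): max(-28, -20) = -20
f (Wren): max(-40, 11, -1, 22) = 22
g (Wren): max(19, 23) = 23
Gamma (Yuki): min(-20, 22, 23) = -20
S0 (Wren): max(35, -21, -20) = 35

35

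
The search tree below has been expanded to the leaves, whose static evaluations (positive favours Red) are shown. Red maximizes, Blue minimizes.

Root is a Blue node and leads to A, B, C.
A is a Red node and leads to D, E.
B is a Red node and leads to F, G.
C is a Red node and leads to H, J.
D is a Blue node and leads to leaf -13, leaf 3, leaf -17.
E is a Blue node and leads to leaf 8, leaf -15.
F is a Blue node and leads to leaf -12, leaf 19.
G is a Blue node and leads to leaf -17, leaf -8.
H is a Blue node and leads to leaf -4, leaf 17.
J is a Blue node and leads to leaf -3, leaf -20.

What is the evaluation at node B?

F (Blue): min(-12, 19) = -12
G (Blue): min(-17, -8) = -17
B (Red): max(-12, -17) = -12

-12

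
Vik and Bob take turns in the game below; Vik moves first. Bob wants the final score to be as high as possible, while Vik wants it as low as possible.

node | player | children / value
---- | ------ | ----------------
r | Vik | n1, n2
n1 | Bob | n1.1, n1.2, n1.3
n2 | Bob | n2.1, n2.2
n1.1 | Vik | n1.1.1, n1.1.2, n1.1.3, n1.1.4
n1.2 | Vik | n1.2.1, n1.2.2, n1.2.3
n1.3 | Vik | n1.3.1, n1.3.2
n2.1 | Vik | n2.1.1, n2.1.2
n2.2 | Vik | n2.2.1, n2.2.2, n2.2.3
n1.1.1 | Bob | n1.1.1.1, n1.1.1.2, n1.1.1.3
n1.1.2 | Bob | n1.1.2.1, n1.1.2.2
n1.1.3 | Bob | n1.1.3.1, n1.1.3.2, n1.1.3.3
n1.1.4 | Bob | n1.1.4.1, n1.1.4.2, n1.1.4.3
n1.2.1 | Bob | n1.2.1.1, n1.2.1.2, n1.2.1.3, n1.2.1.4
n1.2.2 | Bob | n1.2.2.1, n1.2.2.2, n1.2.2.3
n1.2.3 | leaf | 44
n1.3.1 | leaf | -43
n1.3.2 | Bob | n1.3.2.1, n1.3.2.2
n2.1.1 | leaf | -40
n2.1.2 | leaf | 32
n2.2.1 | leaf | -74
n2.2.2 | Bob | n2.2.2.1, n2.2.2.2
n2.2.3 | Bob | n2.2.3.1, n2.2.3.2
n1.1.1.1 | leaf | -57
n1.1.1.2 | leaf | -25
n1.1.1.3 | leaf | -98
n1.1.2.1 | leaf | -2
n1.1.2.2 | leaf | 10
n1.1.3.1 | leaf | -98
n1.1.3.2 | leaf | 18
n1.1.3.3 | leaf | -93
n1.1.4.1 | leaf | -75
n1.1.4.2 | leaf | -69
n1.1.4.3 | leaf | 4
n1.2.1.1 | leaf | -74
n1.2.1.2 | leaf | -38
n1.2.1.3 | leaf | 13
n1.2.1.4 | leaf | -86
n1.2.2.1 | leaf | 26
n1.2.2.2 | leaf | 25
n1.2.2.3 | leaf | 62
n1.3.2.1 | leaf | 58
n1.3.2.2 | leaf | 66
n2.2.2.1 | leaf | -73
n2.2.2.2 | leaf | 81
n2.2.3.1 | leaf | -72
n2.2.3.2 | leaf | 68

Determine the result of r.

n1.1.1 (Bob): max(-57, -25, -98) = -25
n1.1.2 (Bob): max(-2, 10) = 10
n1.1.3 (Bob): max(-98, 18, -93) = 18
n1.1.4 (Bob): max(-75, -69, 4) = 4
n1.1 (Vik): min(-25, 10, 18, 4) = -25
n1.2.1 (Bob): max(-74, -38, 13, -86) = 13
n1.2.2 (Bob): max(26, 25, 62) = 62
n1.2 (Vik): min(13, 62, 44) = 13
n1.3.2 (Bob): max(58, 66) = 66
n1.3 (Vik): min(-43, 66) = -43
n1 (Bob): max(-25, 13, -43) = 13
n2.1 (Vik): min(-40, 32) = -40
n2.2.2 (Bob): max(-73, 81) = 81
n2.2.3 (Bob): max(-72, 68) = 68
n2.2 (Vik): min(-74, 81, 68) = -74
n2 (Bob): max(-40, -74) = -40
r (Vik): min(13, -40) = -40

-40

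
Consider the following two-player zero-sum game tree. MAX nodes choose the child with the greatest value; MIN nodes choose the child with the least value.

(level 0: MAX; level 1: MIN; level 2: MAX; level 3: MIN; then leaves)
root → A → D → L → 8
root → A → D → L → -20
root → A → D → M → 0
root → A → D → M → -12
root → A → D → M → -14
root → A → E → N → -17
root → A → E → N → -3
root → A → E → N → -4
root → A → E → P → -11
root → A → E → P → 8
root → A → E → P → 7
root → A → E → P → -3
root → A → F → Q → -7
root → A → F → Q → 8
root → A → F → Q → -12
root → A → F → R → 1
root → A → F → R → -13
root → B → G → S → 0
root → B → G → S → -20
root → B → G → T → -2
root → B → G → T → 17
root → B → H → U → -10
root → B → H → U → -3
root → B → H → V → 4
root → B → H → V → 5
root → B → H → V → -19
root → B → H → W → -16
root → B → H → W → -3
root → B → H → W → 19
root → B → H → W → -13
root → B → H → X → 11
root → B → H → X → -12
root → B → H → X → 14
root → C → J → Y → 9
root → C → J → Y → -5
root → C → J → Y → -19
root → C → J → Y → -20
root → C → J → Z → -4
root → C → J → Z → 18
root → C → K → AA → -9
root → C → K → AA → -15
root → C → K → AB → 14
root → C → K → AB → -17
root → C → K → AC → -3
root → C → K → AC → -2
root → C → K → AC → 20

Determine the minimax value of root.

-4

L (MIN): min(8, -20) = -20
M (MIN): min(0, -12, -14) = -14
D (MAX): max(-20, -14) = -14
N (MIN): min(-17, -3, -4) = -17
P (MIN): min(-11, 8, 7, -3) = -11
E (MAX): max(-17, -11) = -11
Q (MIN): min(-7, 8, -12) = -12
R (MIN): min(1, -13) = -13
F (MAX): max(-12, -13) = -12
A (MIN): min(-14, -11, -12) = -14
S (MIN): min(0, -20) = -20
T (MIN): min(-2, 17) = -2
G (MAX): max(-20, -2) = -2
U (MIN): min(-10, -3) = -10
V (MIN): min(4, 5, -19) = -19
W (MIN): min(-16, -3, 19, -13) = -16
X (MIN): min(11, -12, 14) = -12
H (MAX): max(-10, -19, -16, -12) = -10
B (MIN): min(-2, -10) = -10
Y (MIN): min(9, -5, -19, -20) = -20
Z (MIN): min(-4, 18) = -4
J (MAX): max(-20, -4) = -4
AA (MIN): min(-9, -15) = -15
AB (MIN): min(14, -17) = -17
AC (MIN): min(-3, -2, 20) = -3
K (MAX): max(-15, -17, -3) = -3
C (MIN): min(-4, -3) = -4
root (MAX): max(-14, -10, -4) = -4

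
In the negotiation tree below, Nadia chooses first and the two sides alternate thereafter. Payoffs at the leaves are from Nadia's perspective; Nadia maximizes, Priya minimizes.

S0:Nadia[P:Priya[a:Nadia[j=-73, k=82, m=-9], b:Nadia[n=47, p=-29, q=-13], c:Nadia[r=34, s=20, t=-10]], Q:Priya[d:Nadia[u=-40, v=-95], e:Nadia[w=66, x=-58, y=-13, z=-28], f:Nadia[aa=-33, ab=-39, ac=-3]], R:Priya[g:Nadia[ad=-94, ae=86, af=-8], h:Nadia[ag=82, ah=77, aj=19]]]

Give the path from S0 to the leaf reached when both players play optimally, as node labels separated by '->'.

a (Nadia): max(-73, 82, -9) = 82
b (Nadia): max(47, -29, -13) = 47
c (Nadia): max(34, 20, -10) = 34
P (Priya): min(82, 47, 34) = 34
d (Nadia): max(-40, -95) = -40
e (Nadia): max(66, -58, -13, -28) = 66
f (Nadia): max(-33, -39, -3) = -3
Q (Priya): min(-40, 66, -3) = -40
g (Nadia): max(-94, 86, -8) = 86
h (Nadia): max(82, 77, 19) = 82
R (Priya): min(86, 82) = 82
S0 (Nadia): max(34, -40, 82) = 82
At S0, Nadia picks R (highest: 82).
At R, Priya picks h (lowest: 82).
At h, Nadia picks ag (highest: 82).
Terminal value 82.

S0 -> R -> h -> ag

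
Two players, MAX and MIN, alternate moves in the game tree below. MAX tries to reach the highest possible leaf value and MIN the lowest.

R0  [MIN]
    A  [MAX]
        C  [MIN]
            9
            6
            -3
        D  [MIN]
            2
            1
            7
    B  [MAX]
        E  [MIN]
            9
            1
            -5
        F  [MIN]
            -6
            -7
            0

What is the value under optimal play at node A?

C (MIN): min(9, 6, -3) = -3
D (MIN): min(2, 1, 7) = 1
A (MAX): max(-3, 1) = 1

1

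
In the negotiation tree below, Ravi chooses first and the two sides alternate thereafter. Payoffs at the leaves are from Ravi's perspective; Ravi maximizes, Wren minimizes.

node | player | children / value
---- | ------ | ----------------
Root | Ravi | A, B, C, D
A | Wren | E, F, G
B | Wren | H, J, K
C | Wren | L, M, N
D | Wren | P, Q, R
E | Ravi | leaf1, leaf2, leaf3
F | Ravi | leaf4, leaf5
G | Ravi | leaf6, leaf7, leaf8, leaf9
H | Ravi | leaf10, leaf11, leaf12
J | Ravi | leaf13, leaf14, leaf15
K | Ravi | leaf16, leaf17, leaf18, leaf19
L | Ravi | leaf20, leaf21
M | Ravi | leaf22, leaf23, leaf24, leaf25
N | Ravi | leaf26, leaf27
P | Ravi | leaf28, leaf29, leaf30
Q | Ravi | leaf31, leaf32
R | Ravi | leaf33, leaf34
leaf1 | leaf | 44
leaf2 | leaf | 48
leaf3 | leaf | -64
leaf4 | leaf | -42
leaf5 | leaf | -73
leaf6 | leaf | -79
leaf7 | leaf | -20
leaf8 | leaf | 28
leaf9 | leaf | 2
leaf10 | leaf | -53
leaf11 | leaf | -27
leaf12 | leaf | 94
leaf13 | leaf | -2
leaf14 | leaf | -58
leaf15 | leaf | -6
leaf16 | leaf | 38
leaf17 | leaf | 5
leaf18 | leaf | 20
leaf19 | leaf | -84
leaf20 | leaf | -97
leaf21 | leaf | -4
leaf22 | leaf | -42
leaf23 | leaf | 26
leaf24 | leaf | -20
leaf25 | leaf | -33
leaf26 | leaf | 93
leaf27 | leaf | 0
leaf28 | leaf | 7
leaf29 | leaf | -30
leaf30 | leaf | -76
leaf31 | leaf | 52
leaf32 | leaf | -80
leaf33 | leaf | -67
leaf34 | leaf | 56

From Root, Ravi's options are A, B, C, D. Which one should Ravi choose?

D

E (Ravi): max(44, 48, -64) = 48
F (Ravi): max(-42, -73) = -42
G (Ravi): max(-79, -20, 28, 2) = 28
A (Wren): min(48, -42, 28) = -42
H (Ravi): max(-53, -27, 94) = 94
J (Ravi): max(-2, -58, -6) = -2
K (Ravi): max(38, 5, 20, -84) = 38
B (Wren): min(94, -2, 38) = -2
L (Ravi): max(-97, -4) = -4
M (Ravi): max(-42, 26, -20, -33) = 26
N (Ravi): max(93, 0) = 93
C (Wren): min(-4, 26, 93) = -4
P (Ravi): max(7, -30, -76) = 7
Q (Ravi): max(52, -80) = 52
R (Ravi): max(-67, 56) = 56
D (Wren): min(7, 52, 56) = 7
Root (Ravi): max(-42, -2, -4, 7) = 7
Ravi at Root wants the highest of {A=-42, B=-2, C=-4, D=7}, so chooses D.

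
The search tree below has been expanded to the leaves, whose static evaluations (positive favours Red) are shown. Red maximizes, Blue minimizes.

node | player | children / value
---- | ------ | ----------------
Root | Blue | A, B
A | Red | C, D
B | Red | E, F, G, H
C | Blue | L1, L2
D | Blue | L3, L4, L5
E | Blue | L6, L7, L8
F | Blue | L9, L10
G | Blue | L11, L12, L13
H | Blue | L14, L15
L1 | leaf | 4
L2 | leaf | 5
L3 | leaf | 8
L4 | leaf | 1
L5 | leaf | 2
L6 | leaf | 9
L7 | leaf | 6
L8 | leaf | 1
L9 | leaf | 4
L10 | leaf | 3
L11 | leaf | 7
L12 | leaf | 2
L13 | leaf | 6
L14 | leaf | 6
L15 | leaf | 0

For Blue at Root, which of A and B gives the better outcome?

C (Blue): min(4, 5) = 4
D (Blue): min(8, 1, 2) = 1
A (Red): max(4, 1) = 4
E (Blue): min(9, 6, 1) = 1
F (Blue): min(4, 3) = 3
G (Blue): min(7, 2, 6) = 2
H (Blue): min(6, 0) = 0
B (Red): max(1, 3, 2, 0) = 3
Blue prefers the lower value; A=4, B=3. B is better since 3 < 4.

B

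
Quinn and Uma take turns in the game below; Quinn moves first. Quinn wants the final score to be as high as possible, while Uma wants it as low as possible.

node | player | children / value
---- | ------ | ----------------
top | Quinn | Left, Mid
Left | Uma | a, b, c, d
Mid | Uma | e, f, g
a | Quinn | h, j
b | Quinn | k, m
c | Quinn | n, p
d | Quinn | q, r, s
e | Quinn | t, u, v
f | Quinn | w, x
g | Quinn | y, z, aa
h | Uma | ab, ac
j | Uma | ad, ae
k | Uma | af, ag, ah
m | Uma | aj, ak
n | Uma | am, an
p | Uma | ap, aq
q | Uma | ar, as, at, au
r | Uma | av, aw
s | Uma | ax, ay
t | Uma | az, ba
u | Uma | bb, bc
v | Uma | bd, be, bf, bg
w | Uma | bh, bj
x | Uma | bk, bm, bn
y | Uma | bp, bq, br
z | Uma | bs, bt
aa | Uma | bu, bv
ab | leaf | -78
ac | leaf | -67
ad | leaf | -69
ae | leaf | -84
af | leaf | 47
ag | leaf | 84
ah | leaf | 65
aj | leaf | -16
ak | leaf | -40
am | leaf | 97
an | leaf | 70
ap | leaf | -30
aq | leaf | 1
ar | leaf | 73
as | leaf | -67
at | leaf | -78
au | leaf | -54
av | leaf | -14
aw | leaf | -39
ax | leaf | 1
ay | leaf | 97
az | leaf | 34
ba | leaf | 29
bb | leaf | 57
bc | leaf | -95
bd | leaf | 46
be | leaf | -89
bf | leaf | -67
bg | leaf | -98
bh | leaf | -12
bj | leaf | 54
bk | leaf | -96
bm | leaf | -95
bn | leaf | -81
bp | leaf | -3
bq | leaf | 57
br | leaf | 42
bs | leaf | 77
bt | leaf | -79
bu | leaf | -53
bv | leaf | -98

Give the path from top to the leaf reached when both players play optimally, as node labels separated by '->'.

top -> Mid -> f -> w -> bh

h (Uma): min(-78, -67) = -78
j (Uma): min(-69, -84) = -84
a (Quinn): max(-78, -84) = -78
k (Uma): min(47, 84, 65) = 47
m (Uma): min(-16, -40) = -40
b (Quinn): max(47, -40) = 47
n (Uma): min(97, 70) = 70
p (Uma): min(-30, 1) = -30
c (Quinn): max(70, -30) = 70
q (Uma): min(73, -67, -78, -54) = -78
r (Uma): min(-14, -39) = -39
s (Uma): min(1, 97) = 1
d (Quinn): max(-78, -39, 1) = 1
Left (Uma): min(-78, 47, 70, 1) = -78
t (Uma): min(34, 29) = 29
u (Uma): min(57, -95) = -95
v (Uma): min(46, -89, -67, -98) = -98
e (Quinn): max(29, -95, -98) = 29
w (Uma): min(-12, 54) = -12
x (Uma): min(-96, -95, -81) = -96
f (Quinn): max(-12, -96) = -12
y (Uma): min(-3, 57, 42) = -3
z (Uma): min(77, -79) = -79
aa (Uma): min(-53, -98) = -98
g (Quinn): max(-3, -79, -98) = -3
Mid (Uma): min(29, -12, -3) = -12
top (Quinn): max(-78, -12) = -12
At top, Quinn picks Mid (highest: -12).
At Mid, Uma picks f (lowest: -12).
At f, Quinn picks w (highest: -12).
At w, Uma picks bh (lowest: -12).
Terminal value -12.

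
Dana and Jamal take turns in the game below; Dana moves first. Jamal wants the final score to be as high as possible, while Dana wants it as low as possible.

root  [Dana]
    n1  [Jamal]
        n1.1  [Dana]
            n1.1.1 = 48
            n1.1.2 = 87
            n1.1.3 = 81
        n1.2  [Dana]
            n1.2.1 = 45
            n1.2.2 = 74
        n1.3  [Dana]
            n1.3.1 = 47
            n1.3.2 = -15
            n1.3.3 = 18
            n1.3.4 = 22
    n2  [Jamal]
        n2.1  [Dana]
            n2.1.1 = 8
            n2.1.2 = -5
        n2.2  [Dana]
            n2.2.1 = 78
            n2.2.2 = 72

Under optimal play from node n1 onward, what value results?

n1.1 (Dana): min(48, 87, 81) = 48
n1.2 (Dana): min(45, 74) = 45
n1.3 (Dana): min(47, -15, 18, 22) = -15
n1 (Jamal): max(48, 45, -15) = 48

48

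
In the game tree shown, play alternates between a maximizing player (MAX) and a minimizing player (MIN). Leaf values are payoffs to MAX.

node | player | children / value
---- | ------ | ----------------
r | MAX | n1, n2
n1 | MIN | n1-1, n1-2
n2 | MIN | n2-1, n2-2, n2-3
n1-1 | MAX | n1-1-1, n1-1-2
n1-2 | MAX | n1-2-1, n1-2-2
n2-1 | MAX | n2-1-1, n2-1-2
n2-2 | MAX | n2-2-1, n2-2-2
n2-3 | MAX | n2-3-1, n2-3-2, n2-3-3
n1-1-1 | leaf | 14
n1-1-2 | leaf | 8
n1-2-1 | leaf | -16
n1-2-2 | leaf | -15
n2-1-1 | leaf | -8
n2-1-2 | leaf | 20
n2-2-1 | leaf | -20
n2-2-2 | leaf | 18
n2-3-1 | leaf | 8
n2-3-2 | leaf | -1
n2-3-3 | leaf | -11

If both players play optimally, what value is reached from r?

n1-1 (MAX): max(14, 8) = 14
n1-2 (MAX): max(-16, -15) = -15
n1 (MIN): min(14, -15) = -15
n2-1 (MAX): max(-8, 20) = 20
n2-2 (MAX): max(-20, 18) = 18
n2-3 (MAX): max(8, -1, -11) = 8
n2 (MIN): min(20, 18, 8) = 8
r (MAX): max(-15, 8) = 8

8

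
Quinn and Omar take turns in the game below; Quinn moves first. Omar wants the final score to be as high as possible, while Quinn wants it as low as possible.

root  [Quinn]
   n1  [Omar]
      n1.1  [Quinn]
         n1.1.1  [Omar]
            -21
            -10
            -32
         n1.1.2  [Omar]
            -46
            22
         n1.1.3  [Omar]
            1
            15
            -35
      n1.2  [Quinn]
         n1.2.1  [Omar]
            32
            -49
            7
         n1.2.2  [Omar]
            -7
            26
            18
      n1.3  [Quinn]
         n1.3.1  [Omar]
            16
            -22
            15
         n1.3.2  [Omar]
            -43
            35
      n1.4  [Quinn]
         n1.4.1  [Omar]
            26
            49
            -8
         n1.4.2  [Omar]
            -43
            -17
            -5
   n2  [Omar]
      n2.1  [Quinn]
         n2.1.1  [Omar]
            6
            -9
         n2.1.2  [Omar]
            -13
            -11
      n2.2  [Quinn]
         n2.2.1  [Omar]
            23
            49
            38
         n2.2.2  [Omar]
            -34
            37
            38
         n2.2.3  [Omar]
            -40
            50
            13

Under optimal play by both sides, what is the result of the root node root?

n1.1.1 (Omar): max(-21, -10, -32) = -10
n1.1.2 (Omar): max(-46, 22) = 22
n1.1.3 (Omar): max(1, 15, -35) = 15
n1.1 (Quinn): min(-10, 22, 15) = -10
n1.2.1 (Omar): max(32, -49, 7) = 32
n1.2.2 (Omar): max(-7, 26, 18) = 26
n1.2 (Quinn): min(32, 26) = 26
n1.3.1 (Omar): max(16, -22, 15) = 16
n1.3.2 (Omar): max(-43, 35) = 35
n1.3 (Quinn): min(16, 35) = 16
n1.4.1 (Omar): max(26, 49, -8) = 49
n1.4.2 (Omar): max(-43, -17, -5) = -5
n1.4 (Quinn): min(49, -5) = -5
n1 (Omar): max(-10, 26, 16, -5) = 26
n2.1.1 (Omar): max(6, -9) = 6
n2.1.2 (Omar): max(-13, -11) = -11
n2.1 (Quinn): min(6, -11) = -11
n2.2.1 (Omar): max(23, 49, 38) = 49
n2.2.2 (Omar): max(-34, 37, 38) = 38
n2.2.3 (Omar): max(-40, 50, 13) = 50
n2.2 (Quinn): min(49, 38, 50) = 38
n2 (Omar): max(-11, 38) = 38
root (Quinn): min(26, 38) = 26

26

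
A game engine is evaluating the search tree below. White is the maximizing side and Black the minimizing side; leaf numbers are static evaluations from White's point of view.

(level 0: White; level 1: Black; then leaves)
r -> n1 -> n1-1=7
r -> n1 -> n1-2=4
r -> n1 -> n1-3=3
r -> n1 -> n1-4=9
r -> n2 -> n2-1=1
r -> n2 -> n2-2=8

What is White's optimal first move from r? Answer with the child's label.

n1 (Black): min(7, 4, 3, 9) = 3
n2 (Black): min(1, 8) = 1
r (White): max(3, 1) = 3
White at r wants the highest of {n1=3, n2=1}, so chooses n1.

n1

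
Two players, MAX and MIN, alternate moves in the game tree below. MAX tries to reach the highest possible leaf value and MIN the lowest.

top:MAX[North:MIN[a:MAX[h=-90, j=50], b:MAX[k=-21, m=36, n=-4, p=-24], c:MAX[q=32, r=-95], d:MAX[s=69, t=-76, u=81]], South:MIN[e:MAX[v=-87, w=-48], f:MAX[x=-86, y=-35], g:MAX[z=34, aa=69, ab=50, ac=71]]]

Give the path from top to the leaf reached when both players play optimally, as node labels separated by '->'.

top -> North -> c -> q

a (MAX): max(-90, 50) = 50
b (MAX): max(-21, 36, -4, -24) = 36
c (MAX): max(32, -95) = 32
d (MAX): max(69, -76, 81) = 81
North (MIN): min(50, 36, 32, 81) = 32
e (MAX): max(-87, -48) = -48
f (MAX): max(-86, -35) = -35
g (MAX): max(34, 69, 50, 71) = 71
South (MIN): min(-48, -35, 71) = -48
top (MAX): max(32, -48) = 32
At top, MAX picks North (highest: 32).
At North, MIN picks c (lowest: 32).
At c, MAX picks q (highest: 32).
Terminal value 32.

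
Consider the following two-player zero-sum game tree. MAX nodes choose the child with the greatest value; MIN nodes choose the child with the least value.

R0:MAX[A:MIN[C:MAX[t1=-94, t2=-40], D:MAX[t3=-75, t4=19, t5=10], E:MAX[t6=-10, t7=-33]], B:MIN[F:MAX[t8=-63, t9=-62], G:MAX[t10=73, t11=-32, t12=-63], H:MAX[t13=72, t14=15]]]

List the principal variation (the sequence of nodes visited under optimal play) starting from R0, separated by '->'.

C (MAX): max(-94, -40) = -40
D (MAX): max(-75, 19, 10) = 19
E (MAX): max(-10, -33) = -10
A (MIN): min(-40, 19, -10) = -40
F (MAX): max(-63, -62) = -62
G (MAX): max(73, -32, -63) = 73
H (MAX): max(72, 15) = 72
B (MIN): min(-62, 73, 72) = -62
R0 (MAX): max(-40, -62) = -40
At R0, MAX picks A (highest: -40).
At A, MIN picks C (lowest: -40).
At C, MAX picks t2 (highest: -40).
Terminal value -40.

R0 -> A -> C -> t2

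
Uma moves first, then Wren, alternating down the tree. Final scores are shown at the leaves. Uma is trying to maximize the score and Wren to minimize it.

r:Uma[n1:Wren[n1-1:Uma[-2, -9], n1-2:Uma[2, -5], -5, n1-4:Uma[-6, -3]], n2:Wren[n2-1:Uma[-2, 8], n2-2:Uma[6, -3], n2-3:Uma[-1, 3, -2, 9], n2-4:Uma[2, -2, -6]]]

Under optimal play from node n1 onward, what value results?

n1-1 (Uma): max(-2, -9) = -2
n1-2 (Uma): max(2, -5) = 2
n1-4 (Uma): max(-6, -3) = -3
n1 (Wren): min(-2, 2, -5, -3) = -5

-5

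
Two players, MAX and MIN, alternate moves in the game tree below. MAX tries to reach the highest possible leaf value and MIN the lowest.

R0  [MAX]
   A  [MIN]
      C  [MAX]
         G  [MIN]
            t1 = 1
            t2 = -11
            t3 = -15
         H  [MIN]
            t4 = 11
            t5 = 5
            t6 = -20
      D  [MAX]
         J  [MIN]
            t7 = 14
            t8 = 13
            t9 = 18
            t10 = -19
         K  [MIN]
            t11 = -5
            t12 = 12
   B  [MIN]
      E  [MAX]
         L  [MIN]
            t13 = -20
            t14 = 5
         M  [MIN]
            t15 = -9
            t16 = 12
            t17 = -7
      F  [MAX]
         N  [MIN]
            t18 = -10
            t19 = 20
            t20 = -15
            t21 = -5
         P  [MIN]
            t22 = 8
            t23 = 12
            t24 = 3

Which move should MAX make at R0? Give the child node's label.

B

G (MIN): min(1, -11, -15) = -15
H (MIN): min(11, 5, -20) = -20
C (MAX): max(-15, -20) = -15
J (MIN): min(14, 13, 18, -19) = -19
K (MIN): min(-5, 12) = -5
D (MAX): max(-19, -5) = -5
A (MIN): min(-15, -5) = -15
L (MIN): min(-20, 5) = -20
M (MIN): min(-9, 12, -7) = -9
E (MAX): max(-20, -9) = -9
N (MIN): min(-10, 20, -15, -5) = -15
P (MIN): min(8, 12, 3) = 3
F (MAX): max(-15, 3) = 3
B (MIN): min(-9, 3) = -9
R0 (MAX): max(-15, -9) = -9
MAX at R0 wants the highest of {A=-15, B=-9}, so chooses B.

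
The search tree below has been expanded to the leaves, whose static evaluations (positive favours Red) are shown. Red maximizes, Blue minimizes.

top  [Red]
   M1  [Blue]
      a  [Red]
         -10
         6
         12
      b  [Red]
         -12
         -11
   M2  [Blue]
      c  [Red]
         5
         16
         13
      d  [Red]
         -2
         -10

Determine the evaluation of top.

a (Red): max(-10, 6, 12) = 12
b (Red): max(-12, -11) = -11
M1 (Blue): min(12, -11) = -11
c (Red): max(5, 16, 13) = 16
d (Red): max(-2, -10) = -2
M2 (Blue): min(16, -2) = -2
top (Red): max(-11, -2) = -2

-2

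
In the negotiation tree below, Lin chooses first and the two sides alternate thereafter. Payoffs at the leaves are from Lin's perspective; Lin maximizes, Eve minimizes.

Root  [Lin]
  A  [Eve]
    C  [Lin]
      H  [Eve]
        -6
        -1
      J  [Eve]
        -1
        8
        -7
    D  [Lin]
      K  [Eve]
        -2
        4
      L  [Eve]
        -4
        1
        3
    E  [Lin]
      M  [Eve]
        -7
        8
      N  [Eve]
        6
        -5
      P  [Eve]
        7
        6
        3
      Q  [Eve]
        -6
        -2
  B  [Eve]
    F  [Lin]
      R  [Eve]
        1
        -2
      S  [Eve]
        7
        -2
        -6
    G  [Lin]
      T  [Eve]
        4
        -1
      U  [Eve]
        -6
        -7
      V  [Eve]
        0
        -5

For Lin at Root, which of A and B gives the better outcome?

H (Eve): min(-6, -1) = -6
J (Eve): min(-1, 8, -7) = -7
C (Lin): max(-6, -7) = -6
K (Eve): min(-2, 4) = -2
L (Eve): min(-4, 1, 3) = -4
D (Lin): max(-2, -4) = -2
M (Eve): min(-7, 8) = -7
N (Eve): min(6, -5) = -5
P (Eve): min(7, 6, 3) = 3
Q (Eve): min(-6, -2) = -6
E (Lin): max(-7, -5, 3, -6) = 3
A (Eve): min(-6, -2, 3) = -6
R (Eve): min(1, -2) = -2
S (Eve): min(7, -2, -6) = -6
F (Lin): max(-2, -6) = -2
T (Eve): min(4, -1) = -1
U (Eve): min(-6, -7) = -7
V (Eve): min(0, -5) = -5
G (Lin): max(-1, -7, -5) = -1
B (Eve): min(-2, -1) = -2
Lin prefers the higher value; A=-6, B=-2. B is better since -2 > -6.

B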